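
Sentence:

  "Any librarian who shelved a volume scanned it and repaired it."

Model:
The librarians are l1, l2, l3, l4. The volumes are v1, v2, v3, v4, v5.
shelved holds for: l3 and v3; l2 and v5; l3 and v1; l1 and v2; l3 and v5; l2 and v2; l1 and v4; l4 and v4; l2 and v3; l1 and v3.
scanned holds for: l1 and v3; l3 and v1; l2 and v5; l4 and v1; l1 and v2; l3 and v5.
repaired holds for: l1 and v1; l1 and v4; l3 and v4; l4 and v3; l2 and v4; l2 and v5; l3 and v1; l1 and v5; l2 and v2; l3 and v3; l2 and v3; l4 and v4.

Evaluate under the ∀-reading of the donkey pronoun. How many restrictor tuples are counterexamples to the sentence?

"it" takes "a volume" as antecedent — a donkey pronoun bound across the clause boundary.
Strong reading: for every (l,v) with shelved(l,v), scanned(l,v) ∧ repaired(l,v).
Restrictor pairs: (l1,v2) ✗  (l1,v3) ✗  (l1,v4) ✗  (l2,v2) ✗  (l2,v3) ✗  (l2,v5) ✓  (l3,v1) ✓  (l3,v3) ✗  (l3,v5) ✗  (l4,v4) ✗
Counterexamples (restrictor pairs failing the scope): 8.

8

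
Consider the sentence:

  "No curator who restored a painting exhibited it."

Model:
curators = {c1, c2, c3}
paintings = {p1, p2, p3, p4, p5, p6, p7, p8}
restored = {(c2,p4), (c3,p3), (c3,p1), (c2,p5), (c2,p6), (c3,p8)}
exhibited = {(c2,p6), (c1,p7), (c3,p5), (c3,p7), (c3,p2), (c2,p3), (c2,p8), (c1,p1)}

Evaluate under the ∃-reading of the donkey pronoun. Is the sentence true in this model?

False

"it" takes "a painting" as antecedent — a donkey pronoun bound across the clause boundary.
Truth condition: for no (c,p) with restored(c,p) does exhibited(c,p) hold.
Restrictor pairs — does the scope hold? (c2,p4):fails  (c2,p5):fails  (c2,p6):holds  (c3,p1):fails  (c3,p3):fails  (c3,p8):fails
Scope holds for 1 pair(s), so the sentence is false.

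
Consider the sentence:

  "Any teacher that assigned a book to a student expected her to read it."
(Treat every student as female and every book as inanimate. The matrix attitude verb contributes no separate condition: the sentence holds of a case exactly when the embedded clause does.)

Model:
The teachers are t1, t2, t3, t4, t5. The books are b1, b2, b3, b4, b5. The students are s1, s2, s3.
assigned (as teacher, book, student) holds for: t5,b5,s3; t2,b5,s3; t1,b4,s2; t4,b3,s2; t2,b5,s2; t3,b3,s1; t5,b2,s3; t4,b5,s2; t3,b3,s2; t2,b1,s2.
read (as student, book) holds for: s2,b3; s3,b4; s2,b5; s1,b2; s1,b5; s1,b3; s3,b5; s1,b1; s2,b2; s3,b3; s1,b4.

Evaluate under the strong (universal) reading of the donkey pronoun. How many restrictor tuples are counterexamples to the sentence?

3

"her" takes "a student" as antecedent and "it" takes "a book"; both are donkey pronouns co-varying with the restrictor.
Strong reading: for every (t,b,s) with assigned(t,b,s), read(s,b).
Restrictor triples: (t1,b4,s2)→read(s2,b4) ✗  (t2,b1,s2)→read(s2,b1) ✗  (t2,b5,s2)→read(s2,b5) ✓  (t2,b5,s3)→read(s3,b5) ✓  (t3,b3,s1)→read(s1,b3) ✓  (t3,b3,s2)→read(s2,b3) ✓  (t4,b3,s2)→read(s2,b3) ✓  (t4,b5,s2)→read(s2,b5) ✓  (t5,b2,s3)→read(s3,b2) ✗  (t5,b5,s3)→read(s3,b5) ✓
Counterexamples (restrictor triples failing the scope): 3.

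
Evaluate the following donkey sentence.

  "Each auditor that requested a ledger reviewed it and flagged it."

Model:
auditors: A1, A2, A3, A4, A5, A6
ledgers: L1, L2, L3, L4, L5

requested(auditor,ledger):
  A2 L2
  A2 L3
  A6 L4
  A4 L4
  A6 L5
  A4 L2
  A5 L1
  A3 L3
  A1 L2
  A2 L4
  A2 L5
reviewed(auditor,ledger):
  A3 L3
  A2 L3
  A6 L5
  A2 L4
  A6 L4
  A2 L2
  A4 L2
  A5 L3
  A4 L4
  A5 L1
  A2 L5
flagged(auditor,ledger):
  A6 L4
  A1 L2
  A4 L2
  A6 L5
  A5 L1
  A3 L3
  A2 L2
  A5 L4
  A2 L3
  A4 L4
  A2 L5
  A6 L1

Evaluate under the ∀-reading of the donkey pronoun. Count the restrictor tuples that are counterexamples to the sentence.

2

"it" takes "a ledger" as antecedent — a donkey pronoun bound across the clause boundary.
Strong reading: for every (a,l) with requested(a,l), reviewed(a,l) ∧ flagged(a,l).
Restrictor pairs: (A1,L2) ✗  (A2,L2) ✓  (A2,L3) ✓  (A2,L4) ✗  (A2,L5) ✓  (A3,L3) ✓  (A4,L2) ✓  (A4,L4) ✓  (A5,L1) ✓  (A6,L4) ✓  (A6,L5) ✓
Counterexamples (restrictor pairs failing the scope): 2.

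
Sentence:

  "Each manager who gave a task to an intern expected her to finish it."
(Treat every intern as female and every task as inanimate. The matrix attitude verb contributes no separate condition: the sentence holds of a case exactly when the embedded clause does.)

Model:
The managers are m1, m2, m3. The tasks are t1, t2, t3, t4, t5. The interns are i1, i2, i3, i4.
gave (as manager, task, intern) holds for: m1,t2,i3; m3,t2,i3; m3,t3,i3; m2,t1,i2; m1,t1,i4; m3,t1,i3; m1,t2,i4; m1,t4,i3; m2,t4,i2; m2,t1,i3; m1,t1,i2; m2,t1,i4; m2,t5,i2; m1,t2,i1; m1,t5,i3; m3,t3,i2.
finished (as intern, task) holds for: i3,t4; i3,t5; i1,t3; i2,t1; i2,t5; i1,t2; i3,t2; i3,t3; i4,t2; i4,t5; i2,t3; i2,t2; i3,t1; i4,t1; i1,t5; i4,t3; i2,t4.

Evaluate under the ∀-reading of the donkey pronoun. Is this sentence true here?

True

"her" takes "an intern" as antecedent and "it" takes "a task"; both are donkey pronouns co-varying with the restrictor.
Strong reading: for every (m,t,i) with gave(m,t,i), finished(i,t).
Restrictor triples: (m1,t1,i2)→finished(i2,t1) ✓  (m1,t1,i4)→finished(i4,t1) ✓  (m1,t2,i1)→finished(i1,t2) ✓  (m1,t2,i3)→finished(i3,t2) ✓  (m1,t2,i4)→finished(i4,t2) ✓  (m1,t4,i3)→finished(i3,t4) ✓  (m1,t5,i3)→finished(i3,t5) ✓  (m2,t1,i2)→finished(i2,t1) ✓  (m2,t1,i3)→finished(i3,t1) ✓  (m2,t1,i4)→finished(i4,t1) ✓  (m2,t4,i2)→finished(i2,t4) ✓  (m2,t5,i2)→finished(i2,t5) ✓  (m3,t1,i3)→finished(i3,t1) ✓  (m3,t2,i3)→finished(i3,t2) ✓  (m3,t3,i2)→finished(i2,t3) ✓  (m3,t3,i3)→finished(i3,t3) ✓
Every restrictor triple satisfies the scope.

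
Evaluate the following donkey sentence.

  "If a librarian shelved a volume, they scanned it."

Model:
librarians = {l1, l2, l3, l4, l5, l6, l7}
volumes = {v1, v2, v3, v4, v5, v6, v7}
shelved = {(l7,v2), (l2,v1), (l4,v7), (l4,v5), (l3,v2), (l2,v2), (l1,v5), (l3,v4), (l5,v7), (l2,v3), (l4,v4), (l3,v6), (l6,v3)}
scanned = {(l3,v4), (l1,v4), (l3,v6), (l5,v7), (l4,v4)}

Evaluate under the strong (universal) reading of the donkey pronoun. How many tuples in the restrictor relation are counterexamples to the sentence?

9

"it" takes "a volume" as antecedent — a donkey pronoun bound across the clause boundary.
Strong reading: for every (l,v) with shelved(l,v), scanned(l,v).
Restrictor pairs: (l1,v5) ✗  (l2,v1) ✗  (l2,v2) ✗  (l2,v3) ✗  (l3,v2) ✗  (l3,v4) ✓  (l3,v6) ✓  (l4,v4) ✓  (l4,v5) ✗  (l4,v7) ✗  (l5,v7) ✓  (l6,v3) ✗  (l7,v2) ✗
Counterexamples (restrictor pairs failing the scope): 9.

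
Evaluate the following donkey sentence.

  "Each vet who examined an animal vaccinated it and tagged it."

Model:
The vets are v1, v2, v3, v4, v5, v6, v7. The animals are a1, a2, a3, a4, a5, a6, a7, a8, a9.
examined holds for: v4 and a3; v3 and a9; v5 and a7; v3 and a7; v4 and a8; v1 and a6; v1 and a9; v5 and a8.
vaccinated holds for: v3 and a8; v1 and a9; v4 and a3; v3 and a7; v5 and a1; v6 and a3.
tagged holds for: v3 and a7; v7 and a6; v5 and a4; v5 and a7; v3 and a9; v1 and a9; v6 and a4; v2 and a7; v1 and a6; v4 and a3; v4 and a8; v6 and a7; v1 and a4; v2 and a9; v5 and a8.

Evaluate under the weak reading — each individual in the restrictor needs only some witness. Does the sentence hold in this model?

False

"it" takes "an animal" as antecedent — a donkey pronoun bound across the clause boundary.
Weak reading: every vet v with some examined-animal has at least one examined-animal a such that vaccinated(v,a) ∧ tagged(v,a).
Per vet: v1:✓  v3:✓  v4:✓  v5:✗
v5 has no witness among its examined-animals.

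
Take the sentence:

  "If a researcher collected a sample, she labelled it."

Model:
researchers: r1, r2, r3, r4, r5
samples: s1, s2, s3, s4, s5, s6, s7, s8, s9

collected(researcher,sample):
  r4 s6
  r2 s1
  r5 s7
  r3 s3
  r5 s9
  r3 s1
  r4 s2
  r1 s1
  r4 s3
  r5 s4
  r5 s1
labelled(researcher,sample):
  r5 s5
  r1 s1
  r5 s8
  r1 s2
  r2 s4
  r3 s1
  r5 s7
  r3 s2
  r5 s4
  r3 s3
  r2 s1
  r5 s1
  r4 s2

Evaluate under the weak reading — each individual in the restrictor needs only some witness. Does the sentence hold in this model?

True

"it" takes "a sample" as antecedent — a donkey pronoun bound across the clause boundary.
Weak reading: every researcher r with some collected-sample has at least one collected-sample s such that labelled(r,s).
Per researcher: r1:✓  r2:✓  r3:✓  r4:✓  r5:✓
Every researcher in the restrictor has a witness.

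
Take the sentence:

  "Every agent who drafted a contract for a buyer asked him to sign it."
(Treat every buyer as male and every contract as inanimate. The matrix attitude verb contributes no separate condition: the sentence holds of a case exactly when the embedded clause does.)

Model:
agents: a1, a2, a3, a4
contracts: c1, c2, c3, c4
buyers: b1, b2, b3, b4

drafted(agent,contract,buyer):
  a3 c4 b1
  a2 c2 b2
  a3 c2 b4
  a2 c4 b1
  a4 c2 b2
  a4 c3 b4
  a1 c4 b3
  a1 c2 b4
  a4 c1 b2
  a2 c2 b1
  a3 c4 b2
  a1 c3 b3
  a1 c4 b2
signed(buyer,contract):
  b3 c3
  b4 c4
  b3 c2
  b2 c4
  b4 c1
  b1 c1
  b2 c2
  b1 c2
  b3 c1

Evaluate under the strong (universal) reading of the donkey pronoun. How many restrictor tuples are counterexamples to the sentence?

"him" takes "a buyer" as antecedent and "it" takes "a contract"; both are donkey pronouns co-varying with the restrictor.
Strong reading: for every (a,c,b) with drafted(a,c,b), signed(b,c).
Restrictor triples: (a1,c2,b4)→signed(b4,c2) ✗  (a1,c3,b3)→signed(b3,c3) ✓  (a1,c4,b2)→signed(b2,c4) ✓  (a1,c4,b3)→signed(b3,c4) ✗  (a2,c2,b1)→signed(b1,c2) ✓  (a2,c2,b2)→signed(b2,c2) ✓  (a2,c4,b1)→signed(b1,c4) ✗  (a3,c2,b4)→signed(b4,c2) ✗  (a3,c4,b1)→signed(b1,c4) ✗  (a3,c4,b2)→signed(b2,c4) ✓  (a4,c1,b2)→signed(b2,c1) ✗  (a4,c2,b2)→signed(b2,c2) ✓  (a4,c3,b4)→signed(b4,c3) ✗
Counterexamples (restrictor triples failing the scope): 7.

7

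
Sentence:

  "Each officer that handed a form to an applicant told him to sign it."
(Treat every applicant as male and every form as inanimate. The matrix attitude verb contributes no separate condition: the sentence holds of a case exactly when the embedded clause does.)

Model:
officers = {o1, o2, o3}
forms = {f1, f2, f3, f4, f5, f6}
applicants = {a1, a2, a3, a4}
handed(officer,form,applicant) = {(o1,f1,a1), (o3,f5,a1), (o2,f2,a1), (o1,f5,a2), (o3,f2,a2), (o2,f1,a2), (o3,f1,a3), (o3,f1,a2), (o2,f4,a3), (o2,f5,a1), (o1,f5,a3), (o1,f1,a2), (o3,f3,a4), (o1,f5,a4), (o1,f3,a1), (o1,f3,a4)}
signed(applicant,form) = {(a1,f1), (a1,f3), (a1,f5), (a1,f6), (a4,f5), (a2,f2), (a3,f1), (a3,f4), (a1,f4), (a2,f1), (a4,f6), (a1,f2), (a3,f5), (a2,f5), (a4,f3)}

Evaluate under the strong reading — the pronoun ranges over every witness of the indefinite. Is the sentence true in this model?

True

"him" takes "an applicant" as antecedent and "it" takes "a form"; both are donkey pronouns co-varying with the restrictor.
Strong reading: for every (o,f,a) with handed(o,f,a), signed(a,f).
Restrictor triples: (o1,f1,a1)→signed(a1,f1) ✓  (o1,f1,a2)→signed(a2,f1) ✓  (o1,f3,a1)→signed(a1,f3) ✓  (o1,f3,a4)→signed(a4,f3) ✓  (o1,f5,a2)→signed(a2,f5) ✓  (o1,f5,a3)→signed(a3,f5) ✓  (o1,f5,a4)→signed(a4,f5) ✓  (o2,f1,a2)→signed(a2,f1) ✓  (o2,f2,a1)→signed(a1,f2) ✓  (o2,f4,a3)→signed(a3,f4) ✓  (o2,f5,a1)→signed(a1,f5) ✓  (o3,f1,a2)→signed(a2,f1) ✓  (o3,f1,a3)→signed(a3,f1) ✓  (o3,f2,a2)→signed(a2,f2) ✓  (o3,f3,a4)→signed(a4,f3) ✓  (o3,f5,a1)→signed(a1,f5) ✓
Every restrictor triple satisfies the scope.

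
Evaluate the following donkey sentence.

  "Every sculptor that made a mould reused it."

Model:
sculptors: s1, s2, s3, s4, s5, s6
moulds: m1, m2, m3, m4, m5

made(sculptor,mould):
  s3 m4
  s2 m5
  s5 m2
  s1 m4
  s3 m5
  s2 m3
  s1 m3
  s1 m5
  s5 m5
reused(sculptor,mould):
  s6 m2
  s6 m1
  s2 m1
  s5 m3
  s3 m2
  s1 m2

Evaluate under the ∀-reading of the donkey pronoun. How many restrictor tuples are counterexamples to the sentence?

9

"it" takes "a mould" as antecedent — a donkey pronoun bound across the clause boundary.
Strong reading: for every (s,m) with made(s,m), reused(s,m).
Restrictor pairs: (s1,m3) ✗  (s1,m4) ✗  (s1,m5) ✗  (s2,m3) ✗  (s2,m5) ✗  (s3,m4) ✗  (s3,m5) ✗  (s5,m2) ✗  (s5,m5) ✗
Counterexamples (restrictor pairs failing the scope): 9.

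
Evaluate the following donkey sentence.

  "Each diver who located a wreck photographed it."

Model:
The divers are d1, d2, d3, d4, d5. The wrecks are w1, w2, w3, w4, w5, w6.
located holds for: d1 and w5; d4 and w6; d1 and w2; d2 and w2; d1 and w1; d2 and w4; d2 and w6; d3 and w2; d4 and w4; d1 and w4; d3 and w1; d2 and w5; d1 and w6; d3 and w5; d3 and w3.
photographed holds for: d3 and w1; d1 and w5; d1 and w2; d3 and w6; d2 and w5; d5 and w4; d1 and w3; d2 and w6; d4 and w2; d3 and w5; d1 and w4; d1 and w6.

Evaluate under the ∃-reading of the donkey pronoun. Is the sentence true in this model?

"it" takes "a wreck" as antecedent — a donkey pronoun bound across the clause boundary.
Weak reading: every diver d with some located-wreck has at least one located-wreck w such that photographed(d,w).
Per diver: d1:✓  d2:✓  d3:✓  d4:✗
d4 has no witness among its located-wrecks.

False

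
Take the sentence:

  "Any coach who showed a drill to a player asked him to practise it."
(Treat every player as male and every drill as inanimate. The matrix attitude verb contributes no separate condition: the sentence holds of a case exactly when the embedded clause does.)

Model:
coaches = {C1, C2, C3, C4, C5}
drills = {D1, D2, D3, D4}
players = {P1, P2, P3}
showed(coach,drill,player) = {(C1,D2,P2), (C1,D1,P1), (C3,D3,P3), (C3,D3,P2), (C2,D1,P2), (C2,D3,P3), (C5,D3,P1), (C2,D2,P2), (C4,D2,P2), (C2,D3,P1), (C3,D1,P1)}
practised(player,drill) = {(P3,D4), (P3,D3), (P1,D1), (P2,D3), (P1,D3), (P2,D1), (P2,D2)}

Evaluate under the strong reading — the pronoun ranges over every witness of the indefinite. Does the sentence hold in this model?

True

"him" takes "a player" as antecedent and "it" takes "a drill"; both are donkey pronouns co-varying with the restrictor.
Strong reading: for every (c,d,p) with showed(c,d,p), practised(p,d).
Restrictor triples: (C1,D1,P1)→practised(P1,D1) ✓  (C1,D2,P2)→practised(P2,D2) ✓  (C2,D1,P2)→practised(P2,D1) ✓  (C2,D2,P2)→practised(P2,D2) ✓  (C2,D3,P1)→practised(P1,D3) ✓  (C2,D3,P3)→practised(P3,D3) ✓  (C3,D1,P1)→practised(P1,D1) ✓  (C3,D3,P2)→practised(P2,D3) ✓  (C3,D3,P3)→practised(P3,D3) ✓  (C4,D2,P2)→practised(P2,D2) ✓  (C5,D3,P1)→practised(P1,D3) ✓
Every restrictor triple satisfies the scope.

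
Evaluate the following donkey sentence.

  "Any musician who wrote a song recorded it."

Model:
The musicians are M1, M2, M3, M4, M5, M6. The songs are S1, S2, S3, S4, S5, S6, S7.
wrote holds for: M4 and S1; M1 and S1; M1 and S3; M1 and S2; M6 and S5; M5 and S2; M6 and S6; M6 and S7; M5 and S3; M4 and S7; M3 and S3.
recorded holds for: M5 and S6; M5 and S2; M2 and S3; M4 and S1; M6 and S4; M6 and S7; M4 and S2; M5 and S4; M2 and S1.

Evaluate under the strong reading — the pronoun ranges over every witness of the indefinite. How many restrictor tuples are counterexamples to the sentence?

8

"it" takes "a song" as antecedent — a donkey pronoun bound across the clause boundary.
Strong reading: for every (m,s) with wrote(m,s), recorded(m,s).
Restrictor pairs: (M1,S1) ✗  (M1,S2) ✗  (M1,S3) ✗  (M3,S3) ✗  (M4,S1) ✓  (M4,S7) ✗  (M5,S2) ✓  (M5,S3) ✗  (M6,S5) ✗  (M6,S6) ✗  (M6,S7) ✓
Counterexamples (restrictor pairs failing the scope): 8.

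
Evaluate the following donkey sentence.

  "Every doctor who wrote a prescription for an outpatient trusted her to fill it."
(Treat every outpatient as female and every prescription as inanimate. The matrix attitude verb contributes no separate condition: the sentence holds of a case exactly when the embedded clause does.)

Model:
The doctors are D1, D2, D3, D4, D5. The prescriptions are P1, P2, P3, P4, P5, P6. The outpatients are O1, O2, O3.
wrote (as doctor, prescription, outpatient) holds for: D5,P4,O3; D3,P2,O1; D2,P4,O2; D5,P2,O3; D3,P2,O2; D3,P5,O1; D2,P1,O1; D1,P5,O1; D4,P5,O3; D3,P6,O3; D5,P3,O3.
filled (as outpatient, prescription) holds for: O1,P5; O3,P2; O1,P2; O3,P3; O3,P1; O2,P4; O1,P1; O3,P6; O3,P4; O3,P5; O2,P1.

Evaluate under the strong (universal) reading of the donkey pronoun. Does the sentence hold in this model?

False

"her" takes "an outpatient" as antecedent and "it" takes "a prescription"; both are donkey pronouns co-varying with the restrictor.
Strong reading: for every (d,p,o) with wrote(d,p,o), filled(o,p).
Restrictor triples: (D1,P5,O1)→filled(O1,P5) ✓  (D2,P1,O1)→filled(O1,P1) ✓  (D2,P4,O2)→filled(O2,P4) ✓  (D3,P2,O1)→filled(O1,P2) ✓  (D3,P2,O2)→filled(O2,P2) ✗  (D3,P5,O1)→filled(O1,P5) ✓  (D3,P6,O3)→filled(O3,P6) ✓  (D4,P5,O3)→filled(O3,P5) ✓  (D5,P2,O3)→filled(O3,P2) ✓  (D5,P3,O3)→filled(O3,P3) ✓  (D5,P4,O3)→filled(O3,P4) ✓
Counterexample: (D3,P2,O2) — filled(O2,P2) does not hold.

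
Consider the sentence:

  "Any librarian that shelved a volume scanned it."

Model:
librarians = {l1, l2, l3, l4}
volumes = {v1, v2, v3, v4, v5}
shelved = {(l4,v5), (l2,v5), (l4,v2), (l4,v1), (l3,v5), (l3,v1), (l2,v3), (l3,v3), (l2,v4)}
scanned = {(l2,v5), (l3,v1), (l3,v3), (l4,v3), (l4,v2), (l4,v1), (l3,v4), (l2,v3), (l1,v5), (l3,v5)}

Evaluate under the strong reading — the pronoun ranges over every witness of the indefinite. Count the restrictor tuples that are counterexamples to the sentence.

2

"it" takes "a volume" as antecedent — a donkey pronoun bound across the clause boundary.
Strong reading: for every (l,v) with shelved(l,v), scanned(l,v).
Restrictor pairs: (l2,v3) ✓  (l2,v4) ✗  (l2,v5) ✓  (l3,v1) ✓  (l3,v3) ✓  (l3,v5) ✓  (l4,v1) ✓  (l4,v2) ✓  (l4,v5) ✗
Counterexamples (restrictor pairs failing the scope): 2.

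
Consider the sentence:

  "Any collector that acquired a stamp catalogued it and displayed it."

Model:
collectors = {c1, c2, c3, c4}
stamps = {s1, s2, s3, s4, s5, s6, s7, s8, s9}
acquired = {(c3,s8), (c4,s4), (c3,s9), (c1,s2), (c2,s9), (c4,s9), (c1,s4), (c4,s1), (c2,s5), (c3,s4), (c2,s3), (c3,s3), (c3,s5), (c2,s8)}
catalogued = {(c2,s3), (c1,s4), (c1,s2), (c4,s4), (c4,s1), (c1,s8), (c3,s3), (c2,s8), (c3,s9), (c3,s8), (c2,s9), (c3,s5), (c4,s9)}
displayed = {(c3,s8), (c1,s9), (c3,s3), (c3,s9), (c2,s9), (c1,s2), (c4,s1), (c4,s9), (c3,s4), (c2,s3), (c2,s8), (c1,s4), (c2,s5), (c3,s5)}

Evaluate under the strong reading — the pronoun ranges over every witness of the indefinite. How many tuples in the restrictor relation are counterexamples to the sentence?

"it" takes "a stamp" as antecedent — a donkey pronoun bound across the clause boundary.
Strong reading: for every (c,s) with acquired(c,s), catalogued(c,s) ∧ displayed(c,s).
Restrictor pairs: (c1,s2) ✓  (c1,s4) ✓  (c2,s3) ✓  (c2,s5) ✗  (c2,s8) ✓  (c2,s9) ✓  (c3,s3) ✓  (c3,s4) ✗  (c3,s5) ✓  (c3,s8) ✓  (c3,s9) ✓  (c4,s1) ✓  (c4,s4) ✗  (c4,s9) ✓
Counterexamples (restrictor pairs failing the scope): 3.

3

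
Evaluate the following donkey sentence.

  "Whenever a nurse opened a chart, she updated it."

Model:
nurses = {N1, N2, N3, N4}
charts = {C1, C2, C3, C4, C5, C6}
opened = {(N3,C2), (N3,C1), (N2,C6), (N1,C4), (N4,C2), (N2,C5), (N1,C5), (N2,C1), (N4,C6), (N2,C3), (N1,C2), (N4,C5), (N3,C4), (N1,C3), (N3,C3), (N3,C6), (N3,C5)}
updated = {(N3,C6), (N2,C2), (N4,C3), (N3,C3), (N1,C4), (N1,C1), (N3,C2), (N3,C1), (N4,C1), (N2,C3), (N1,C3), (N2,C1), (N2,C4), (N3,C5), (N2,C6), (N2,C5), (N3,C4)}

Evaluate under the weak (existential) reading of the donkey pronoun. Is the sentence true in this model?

"it" takes "a chart" as antecedent — a donkey pronoun bound across the clause boundary.
Weak reading: every nurse n with some opened-chart has at least one opened-chart c such that updated(n,c).
Per nurse: N1:✓  N2:✓  N3:✓  N4:✗
N4 has no witness among its opened-charts.

False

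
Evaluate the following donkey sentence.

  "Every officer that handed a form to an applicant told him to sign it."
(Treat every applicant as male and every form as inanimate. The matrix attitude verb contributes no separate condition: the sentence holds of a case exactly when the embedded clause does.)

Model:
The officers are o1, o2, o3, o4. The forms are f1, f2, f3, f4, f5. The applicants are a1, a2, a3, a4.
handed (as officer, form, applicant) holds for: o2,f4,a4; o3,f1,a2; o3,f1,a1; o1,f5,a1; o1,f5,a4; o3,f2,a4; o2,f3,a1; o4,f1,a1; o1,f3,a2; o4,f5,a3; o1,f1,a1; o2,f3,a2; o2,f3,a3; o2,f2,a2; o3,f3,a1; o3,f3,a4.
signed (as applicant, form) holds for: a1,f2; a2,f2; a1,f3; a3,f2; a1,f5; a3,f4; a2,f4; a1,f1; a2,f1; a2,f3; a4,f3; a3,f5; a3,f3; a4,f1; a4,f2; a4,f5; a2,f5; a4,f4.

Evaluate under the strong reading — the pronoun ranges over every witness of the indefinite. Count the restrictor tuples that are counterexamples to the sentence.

0

"him" takes "an applicant" as antecedent and "it" takes "a form"; both are donkey pronouns co-varying with the restrictor.
Strong reading: for every (o,f,a) with handed(o,f,a), signed(a,f).
Restrictor triples: (o1,f1,a1)→signed(a1,f1) ✓  (o1,f3,a2)→signed(a2,f3) ✓  (o1,f5,a1)→signed(a1,f5) ✓  (o1,f5,a4)→signed(a4,f5) ✓  (o2,f2,a2)→signed(a2,f2) ✓  (o2,f3,a1)→signed(a1,f3) ✓  (o2,f3,a2)→signed(a2,f3) ✓  (o2,f3,a3)→signed(a3,f3) ✓  (o2,f4,a4)→signed(a4,f4) ✓  (o3,f1,a1)→signed(a1,f1) ✓  (o3,f1,a2)→signed(a2,f1) ✓  (o3,f2,a4)→signed(a4,f2) ✓  (o3,f3,a1)→signed(a1,f3) ✓  (o3,f3,a4)→signed(a4,f3) ✓  (o4,f1,a1)→signed(a1,f1) ✓  (o4,f5,a3)→signed(a3,f5) ✓
Counterexamples (restrictor triples failing the scope): 0.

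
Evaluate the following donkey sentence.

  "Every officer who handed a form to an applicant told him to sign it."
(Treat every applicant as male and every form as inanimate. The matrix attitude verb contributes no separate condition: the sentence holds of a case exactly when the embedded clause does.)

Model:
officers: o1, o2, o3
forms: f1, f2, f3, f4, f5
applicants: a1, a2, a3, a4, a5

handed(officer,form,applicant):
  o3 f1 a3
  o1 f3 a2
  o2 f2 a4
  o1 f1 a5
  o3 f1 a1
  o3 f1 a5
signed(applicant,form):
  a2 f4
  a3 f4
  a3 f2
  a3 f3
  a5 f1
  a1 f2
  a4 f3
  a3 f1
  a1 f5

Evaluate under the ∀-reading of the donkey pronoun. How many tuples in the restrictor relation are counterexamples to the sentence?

"him" takes "an applicant" as antecedent and "it" takes "a form"; both are donkey pronouns co-varying with the restrictor.
Strong reading: for every (o,f,a) with handed(o,f,a), signed(a,f).
Restrictor triples: (o1,f1,a5)→signed(a5,f1) ✓  (o1,f3,a2)→signed(a2,f3) ✗  (o2,f2,a4)→signed(a4,f2) ✗  (o3,f1,a1)→signed(a1,f1) ✗  (o3,f1,a3)→signed(a3,f1) ✓  (o3,f1,a5)→signed(a5,f1) ✓
Counterexamples (restrictor triples failing the scope): 3.

3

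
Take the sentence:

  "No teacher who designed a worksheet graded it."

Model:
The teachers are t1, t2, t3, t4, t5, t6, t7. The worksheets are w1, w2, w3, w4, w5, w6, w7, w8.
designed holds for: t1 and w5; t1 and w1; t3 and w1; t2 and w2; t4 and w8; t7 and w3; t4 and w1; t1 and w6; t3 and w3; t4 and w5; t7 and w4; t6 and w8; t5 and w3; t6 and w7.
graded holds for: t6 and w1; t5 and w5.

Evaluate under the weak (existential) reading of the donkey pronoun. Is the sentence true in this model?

True

"it" takes "a worksheet" as antecedent — a donkey pronoun bound across the clause boundary.
Truth condition: for no (t,w) with designed(t,w) does graded(t,w) hold.
Restrictor pairs — does the scope hold? (t1,w1):fails  (t1,w5):fails  (t1,w6):fails  (t2,w2):fails  (t3,w1):fails  (t3,w3):fails  (t4,w1):fails  (t4,w5):fails  (t4,w8):fails  (t5,w3):fails  (t6,w7):fails  (t6,w8):fails  (t7,w3):fails  (t7,w4):fails
Scope holds for no restrictor pair, so the sentence is true.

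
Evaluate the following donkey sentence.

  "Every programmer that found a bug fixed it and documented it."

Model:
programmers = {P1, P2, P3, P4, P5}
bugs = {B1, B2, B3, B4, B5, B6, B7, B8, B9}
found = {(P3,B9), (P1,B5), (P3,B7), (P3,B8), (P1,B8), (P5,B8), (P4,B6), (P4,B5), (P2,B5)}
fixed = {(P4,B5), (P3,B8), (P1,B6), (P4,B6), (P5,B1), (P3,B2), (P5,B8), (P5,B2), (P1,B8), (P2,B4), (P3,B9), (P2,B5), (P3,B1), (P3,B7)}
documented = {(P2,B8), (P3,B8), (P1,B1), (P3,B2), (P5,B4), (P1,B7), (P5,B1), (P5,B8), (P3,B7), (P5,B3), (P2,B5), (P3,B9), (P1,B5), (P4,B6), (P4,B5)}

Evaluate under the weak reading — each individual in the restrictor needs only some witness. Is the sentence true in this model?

False

"it" takes "a bug" as antecedent — a donkey pronoun bound across the clause boundary.
Weak reading: every programmer p with some found-bug has at least one found-bug b such that fixed(p,b) ∧ documented(p,b).
Per programmer: P1:✗  P2:✓  P3:✓  P4:✓  P5:✓
P1 has no witness among its found-bugs.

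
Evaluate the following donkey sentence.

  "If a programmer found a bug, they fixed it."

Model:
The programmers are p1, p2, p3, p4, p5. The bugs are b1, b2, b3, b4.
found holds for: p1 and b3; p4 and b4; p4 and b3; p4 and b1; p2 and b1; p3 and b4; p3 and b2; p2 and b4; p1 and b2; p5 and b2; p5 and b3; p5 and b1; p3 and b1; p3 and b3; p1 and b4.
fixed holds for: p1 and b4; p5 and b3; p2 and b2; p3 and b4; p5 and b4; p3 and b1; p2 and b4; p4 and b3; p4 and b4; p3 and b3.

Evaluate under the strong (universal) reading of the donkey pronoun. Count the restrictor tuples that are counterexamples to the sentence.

"it" takes "a bug" as antecedent — a donkey pronoun bound across the clause boundary.
Strong reading: for every (p,b) with found(p,b), fixed(p,b).
Restrictor pairs: (p1,b2) ✗  (p1,b3) ✗  (p1,b4) ✓  (p2,b1) ✗  (p2,b4) ✓  (p3,b1) ✓  (p3,b2) ✗  (p3,b3) ✓  (p3,b4) ✓  (p4,b1) ✗  (p4,b3) ✓  (p4,b4) ✓  (p5,b1) ✗  (p5,b2) ✗  (p5,b3) ✓
Counterexamples (restrictor pairs failing the scope): 7.

7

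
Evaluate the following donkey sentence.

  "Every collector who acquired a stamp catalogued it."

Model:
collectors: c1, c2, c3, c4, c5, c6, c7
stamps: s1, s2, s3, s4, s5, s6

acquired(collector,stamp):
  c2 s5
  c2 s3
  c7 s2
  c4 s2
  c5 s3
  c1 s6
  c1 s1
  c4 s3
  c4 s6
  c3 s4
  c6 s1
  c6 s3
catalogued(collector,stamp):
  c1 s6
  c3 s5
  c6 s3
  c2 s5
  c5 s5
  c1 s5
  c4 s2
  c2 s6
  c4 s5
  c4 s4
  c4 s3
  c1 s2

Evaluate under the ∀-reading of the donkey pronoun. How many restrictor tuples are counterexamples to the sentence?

"it" takes "a stamp" as antecedent — a donkey pronoun bound across the clause boundary.
Strong reading: for every (c,s) with acquired(c,s), catalogued(c,s).
Restrictor pairs: (c1,s1) ✗  (c1,s6) ✓  (c2,s3) ✗  (c2,s5) ✓  (c3,s4) ✗  (c4,s2) ✓  (c4,s3) ✓  (c4,s6) ✗  (c5,s3) ✗  (c6,s1) ✗  (c6,s3) ✓  (c7,s2) ✗
Counterexamples (restrictor pairs failing the scope): 7.

7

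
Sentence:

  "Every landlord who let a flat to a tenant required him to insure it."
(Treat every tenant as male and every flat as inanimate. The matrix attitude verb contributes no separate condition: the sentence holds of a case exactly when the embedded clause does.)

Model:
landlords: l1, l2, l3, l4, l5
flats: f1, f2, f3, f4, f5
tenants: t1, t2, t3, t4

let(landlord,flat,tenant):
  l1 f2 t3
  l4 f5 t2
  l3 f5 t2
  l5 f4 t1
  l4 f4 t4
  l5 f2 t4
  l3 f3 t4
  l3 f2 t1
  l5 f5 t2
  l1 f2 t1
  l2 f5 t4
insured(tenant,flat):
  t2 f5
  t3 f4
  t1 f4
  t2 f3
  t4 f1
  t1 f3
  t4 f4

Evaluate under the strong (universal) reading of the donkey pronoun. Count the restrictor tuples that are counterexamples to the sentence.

"him" takes "a tenant" as antecedent and "it" takes "a flat"; both are donkey pronouns co-varying with the restrictor.
Strong reading: for every (l,f,t) with let(l,f,t), insured(t,f).
Restrictor triples: (l1,f2,t1)→insured(t1,f2) ✗  (l1,f2,t3)→insured(t3,f2) ✗  (l2,f5,t4)→insured(t4,f5) ✗  (l3,f2,t1)→insured(t1,f2) ✗  (l3,f3,t4)→insured(t4,f3) ✗  (l3,f5,t2)→insured(t2,f5) ✓  (l4,f4,t4)→insured(t4,f4) ✓  (l4,f5,t2)→insured(t2,f5) ✓  (l5,f2,t4)→insured(t4,f2) ✗  (l5,f4,t1)→insured(t1,f4) ✓  (l5,f5,t2)→insured(t2,f5) ✓
Counterexamples (restrictor triples failing the scope): 6.

6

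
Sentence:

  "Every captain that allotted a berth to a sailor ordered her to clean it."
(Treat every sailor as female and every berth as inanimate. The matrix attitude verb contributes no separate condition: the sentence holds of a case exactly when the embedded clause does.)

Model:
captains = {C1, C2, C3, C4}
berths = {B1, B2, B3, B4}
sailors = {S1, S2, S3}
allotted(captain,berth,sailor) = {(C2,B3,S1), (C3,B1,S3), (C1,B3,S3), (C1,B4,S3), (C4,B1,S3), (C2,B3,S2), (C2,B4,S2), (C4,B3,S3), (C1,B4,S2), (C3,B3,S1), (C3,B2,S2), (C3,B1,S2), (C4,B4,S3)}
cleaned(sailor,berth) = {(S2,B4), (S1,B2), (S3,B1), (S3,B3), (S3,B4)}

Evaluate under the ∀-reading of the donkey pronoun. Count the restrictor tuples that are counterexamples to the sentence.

"her" takes "a sailor" as antecedent and "it" takes "a berth"; both are donkey pronouns co-varying with the restrictor.
Strong reading: for every (c,b,s) with allotted(c,b,s), cleaned(s,b).
Restrictor triples: (C1,B3,S3)→cleaned(S3,B3) ✓  (C1,B4,S2)→cleaned(S2,B4) ✓  (C1,B4,S3)→cleaned(S3,B4) ✓  (C2,B3,S1)→cleaned(S1,B3) ✗  (C2,B3,S2)→cleaned(S2,B3) ✗  (C2,B4,S2)→cleaned(S2,B4) ✓  (C3,B1,S2)→cleaned(S2,B1) ✗  (C3,B1,S3)→cleaned(S3,B1) ✓  (C3,B2,S2)→cleaned(S2,B2) ✗  (C3,B3,S1)→cleaned(S1,B3) ✗  (C4,B1,S3)→cleaned(S3,B1) ✓  (C4,B3,S3)→cleaned(S3,B3) ✓  (C4,B4,S3)→cleaned(S3,B4) ✓
Counterexamples (restrictor triples failing the scope): 5.

5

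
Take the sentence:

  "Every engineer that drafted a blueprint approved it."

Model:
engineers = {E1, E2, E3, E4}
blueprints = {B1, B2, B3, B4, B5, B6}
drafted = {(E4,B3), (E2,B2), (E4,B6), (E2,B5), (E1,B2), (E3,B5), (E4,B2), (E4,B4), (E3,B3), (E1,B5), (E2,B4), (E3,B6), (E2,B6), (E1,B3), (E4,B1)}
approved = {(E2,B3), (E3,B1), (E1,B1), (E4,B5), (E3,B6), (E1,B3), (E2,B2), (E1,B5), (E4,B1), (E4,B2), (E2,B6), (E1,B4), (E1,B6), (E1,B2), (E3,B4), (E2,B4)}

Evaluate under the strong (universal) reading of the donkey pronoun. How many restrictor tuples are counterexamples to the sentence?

6

"it" takes "a blueprint" as antecedent — a donkey pronoun bound across the clause boundary.
Strong reading: for every (e,b) with drafted(e,b), approved(e,b).
Restrictor pairs: (E1,B2) ✓  (E1,B3) ✓  (E1,B5) ✓  (E2,B2) ✓  (E2,B4) ✓  (E2,B5) ✗  (E2,B6) ✓  (E3,B3) ✗  (E3,B5) ✗  (E3,B6) ✓  (E4,B1) ✓  (E4,B2) ✓  (E4,B3) ✗  (E4,B4) ✗  (E4,B6) ✗
Counterexamples (restrictor pairs failing the scope): 6.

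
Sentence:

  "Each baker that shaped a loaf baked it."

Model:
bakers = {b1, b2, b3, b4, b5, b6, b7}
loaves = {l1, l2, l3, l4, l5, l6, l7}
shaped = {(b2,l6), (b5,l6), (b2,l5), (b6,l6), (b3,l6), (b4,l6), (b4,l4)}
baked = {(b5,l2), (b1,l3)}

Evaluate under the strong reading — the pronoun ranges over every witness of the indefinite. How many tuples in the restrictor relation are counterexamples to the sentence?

"it" takes "a loaf" as antecedent — a donkey pronoun bound across the clause boundary.
Strong reading: for every (b,l) with shaped(b,l), baked(b,l).
Restrictor pairs: (b2,l5) ✗  (b2,l6) ✗  (b3,l6) ✗  (b4,l4) ✗  (b4,l6) ✗  (b5,l6) ✗  (b6,l6) ✗
Counterexamples (restrictor pairs failing the scope): 7.

7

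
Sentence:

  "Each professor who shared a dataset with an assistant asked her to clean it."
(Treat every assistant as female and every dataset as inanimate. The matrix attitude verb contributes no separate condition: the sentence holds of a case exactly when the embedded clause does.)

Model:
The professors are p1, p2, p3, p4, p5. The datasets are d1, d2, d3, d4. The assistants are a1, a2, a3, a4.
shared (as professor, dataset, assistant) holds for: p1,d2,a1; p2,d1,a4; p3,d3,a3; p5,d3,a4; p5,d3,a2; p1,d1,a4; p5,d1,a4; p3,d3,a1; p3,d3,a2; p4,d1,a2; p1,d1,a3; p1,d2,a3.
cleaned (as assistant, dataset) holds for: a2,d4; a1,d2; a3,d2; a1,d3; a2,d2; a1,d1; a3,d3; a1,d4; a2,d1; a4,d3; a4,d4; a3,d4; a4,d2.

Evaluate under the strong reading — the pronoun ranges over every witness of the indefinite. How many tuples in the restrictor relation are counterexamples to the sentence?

6

"her" takes "an assistant" as antecedent and "it" takes "a dataset"; both are donkey pronouns co-varying with the restrictor.
Strong reading: for every (p,d,a) with shared(p,d,a), cleaned(a,d).
Restrictor triples: (p1,d1,a3)→cleaned(a3,d1) ✗  (p1,d1,a4)→cleaned(a4,d1) ✗  (p1,d2,a1)→cleaned(a1,d2) ✓  (p1,d2,a3)→cleaned(a3,d2) ✓  (p2,d1,a4)→cleaned(a4,d1) ✗  (p3,d3,a1)→cleaned(a1,d3) ✓  (p3,d3,a2)→cleaned(a2,d3) ✗  (p3,d3,a3)→cleaned(a3,d3) ✓  (p4,d1,a2)→cleaned(a2,d1) ✓  (p5,d1,a4)→cleaned(a4,d1) ✗  (p5,d3,a2)→cleaned(a2,d3) ✗  (p5,d3,a4)→cleaned(a4,d3) ✓
Counterexamples (restrictor triples failing the scope): 6.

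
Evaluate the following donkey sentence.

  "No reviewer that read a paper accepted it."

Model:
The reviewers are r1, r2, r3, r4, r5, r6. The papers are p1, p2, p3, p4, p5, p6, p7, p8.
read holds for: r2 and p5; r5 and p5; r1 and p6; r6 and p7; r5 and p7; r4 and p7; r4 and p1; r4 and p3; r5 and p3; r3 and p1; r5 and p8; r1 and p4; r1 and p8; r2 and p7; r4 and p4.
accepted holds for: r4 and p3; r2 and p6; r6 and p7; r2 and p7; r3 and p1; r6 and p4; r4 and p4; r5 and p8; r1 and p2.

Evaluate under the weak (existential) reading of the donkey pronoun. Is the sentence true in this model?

"it" takes "a paper" as antecedent — a donkey pronoun bound across the clause boundary.
Truth condition: for no (r,p) with read(r,p) does accepted(r,p) hold.
Restrictor pairs — does the scope hold? (r1,p4):fails  (r1,p6):fails  (r1,p8):fails  (r2,p5):fails  (r2,p7):holds  (r3,p1):holds  (r4,p1):fails  (r4,p3):holds  (r4,p4):holds  (r4,p7):fails  (r5,p3):fails  (r5,p5):fails  (r5,p7):fails  (r5,p8):holds  (r6,p7):holds
Scope holds for 6 pair(s), so the sentence is false.

False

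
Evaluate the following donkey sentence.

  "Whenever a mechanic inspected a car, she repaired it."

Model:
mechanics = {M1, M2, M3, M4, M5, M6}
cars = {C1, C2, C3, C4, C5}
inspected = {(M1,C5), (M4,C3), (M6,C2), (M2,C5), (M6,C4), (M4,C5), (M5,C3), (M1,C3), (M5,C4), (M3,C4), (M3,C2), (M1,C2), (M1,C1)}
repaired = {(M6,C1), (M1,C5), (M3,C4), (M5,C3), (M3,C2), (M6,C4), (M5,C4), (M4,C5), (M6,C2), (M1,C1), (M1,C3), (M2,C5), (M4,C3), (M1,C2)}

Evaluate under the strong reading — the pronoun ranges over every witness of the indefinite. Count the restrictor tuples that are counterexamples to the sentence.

0

"it" takes "a car" as antecedent — a donkey pronoun bound across the clause boundary.
Strong reading: for every (m,c) with inspected(m,c), repaired(m,c).
Restrictor pairs: (M1,C1) ✓  (M1,C2) ✓  (M1,C3) ✓  (M1,C5) ✓  (M2,C5) ✓  (M3,C2) ✓  (M3,C4) ✓  (M4,C3) ✓  (M4,C5) ✓  (M5,C3) ✓  (M5,C4) ✓  (M6,C2) ✓  (M6,C4) ✓
Counterexamples (restrictor pairs failing the scope): 0.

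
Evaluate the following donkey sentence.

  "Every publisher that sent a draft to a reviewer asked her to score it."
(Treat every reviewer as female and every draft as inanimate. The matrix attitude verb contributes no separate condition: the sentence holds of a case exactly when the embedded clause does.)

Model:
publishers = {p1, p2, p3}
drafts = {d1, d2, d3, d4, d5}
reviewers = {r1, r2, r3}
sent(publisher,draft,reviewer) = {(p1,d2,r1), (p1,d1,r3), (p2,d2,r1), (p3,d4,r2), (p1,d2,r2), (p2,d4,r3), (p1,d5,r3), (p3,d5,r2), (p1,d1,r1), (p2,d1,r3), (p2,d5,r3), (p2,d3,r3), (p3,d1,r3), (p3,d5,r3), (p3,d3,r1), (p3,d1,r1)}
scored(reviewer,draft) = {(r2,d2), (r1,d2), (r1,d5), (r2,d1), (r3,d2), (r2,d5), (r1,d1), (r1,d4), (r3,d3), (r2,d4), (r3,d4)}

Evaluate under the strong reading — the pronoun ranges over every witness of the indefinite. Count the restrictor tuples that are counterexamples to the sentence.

"her" takes "a reviewer" as antecedent and "it" takes "a draft"; both are donkey pronouns co-varying with the restrictor.
Strong reading: for every (p,d,r) with sent(p,d,r), scored(r,d).
Restrictor triples: (p1,d1,r1)→scored(r1,d1) ✓  (p1,d1,r3)→scored(r3,d1) ✗  (p1,d2,r1)→scored(r1,d2) ✓  (p1,d2,r2)→scored(r2,d2) ✓  (p1,d5,r3)→scored(r3,d5) ✗  (p2,d1,r3)→scored(r3,d1) ✗  (p2,d2,r1)→scored(r1,d2) ✓  (p2,d3,r3)→scored(r3,d3) ✓  (p2,d4,r3)→scored(r3,d4) ✓  (p2,d5,r3)→scored(r3,d5) ✗  (p3,d1,r1)→scored(r1,d1) ✓  (p3,d1,r3)→scored(r3,d1) ✗  (p3,d3,r1)→scored(r1,d3) ✗  (p3,d4,r2)→scored(r2,d4) ✓  (p3,d5,r2)→scored(r2,d5) ✓  (p3,d5,r3)→scored(r3,d5) ✗
Counterexamples (restrictor triples failing the scope): 7.

7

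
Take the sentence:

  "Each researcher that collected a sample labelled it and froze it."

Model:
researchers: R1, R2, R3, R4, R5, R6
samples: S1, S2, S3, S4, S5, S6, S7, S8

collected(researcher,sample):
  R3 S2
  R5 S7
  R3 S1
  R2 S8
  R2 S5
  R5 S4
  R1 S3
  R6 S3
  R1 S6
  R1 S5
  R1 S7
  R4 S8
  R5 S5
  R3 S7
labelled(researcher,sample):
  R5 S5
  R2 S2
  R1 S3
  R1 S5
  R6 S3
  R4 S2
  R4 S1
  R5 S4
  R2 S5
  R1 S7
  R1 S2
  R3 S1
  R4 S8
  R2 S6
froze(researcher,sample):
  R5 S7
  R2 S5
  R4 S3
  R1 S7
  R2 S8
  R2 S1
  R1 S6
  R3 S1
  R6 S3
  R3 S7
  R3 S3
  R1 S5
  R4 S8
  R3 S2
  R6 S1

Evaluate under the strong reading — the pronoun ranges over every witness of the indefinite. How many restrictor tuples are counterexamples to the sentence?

8

"it" takes "a sample" as antecedent — a donkey pronoun bound across the clause boundary.
Strong reading: for every (r,s) with collected(r,s), labelled(r,s) ∧ froze(r,s).
Restrictor pairs: (R1,S3) ✗  (R1,S5) ✓  (R1,S6) ✗  (R1,S7) ✓  (R2,S5) ✓  (R2,S8) ✗  (R3,S1) ✓  (R3,S2) ✗  (R3,S7) ✗  (R4,S8) ✓  (R5,S4) ✗  (R5,S5) ✗  (R5,S7) ✗  (R6,S3) ✓
Counterexamples (restrictor pairs failing the scope): 8.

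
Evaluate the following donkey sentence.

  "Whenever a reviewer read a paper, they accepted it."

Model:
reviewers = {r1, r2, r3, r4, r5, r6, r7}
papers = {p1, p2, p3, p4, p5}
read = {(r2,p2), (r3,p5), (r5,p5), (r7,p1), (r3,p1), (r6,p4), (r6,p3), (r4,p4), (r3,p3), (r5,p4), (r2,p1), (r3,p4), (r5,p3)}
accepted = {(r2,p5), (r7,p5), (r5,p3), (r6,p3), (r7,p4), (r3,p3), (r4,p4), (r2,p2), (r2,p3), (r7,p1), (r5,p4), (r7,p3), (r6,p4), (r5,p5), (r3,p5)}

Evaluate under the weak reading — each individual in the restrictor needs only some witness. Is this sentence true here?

"it" takes "a paper" as antecedent — a donkey pronoun bound across the clause boundary.
Weak reading: every reviewer r with some read-paper has at least one read-paper p such that accepted(r,p).
Per reviewer: r2:✓  r3:✓  r4:✓  r5:✓  r6:✓  r7:✓
Every reviewer in the restrictor has a witness.

True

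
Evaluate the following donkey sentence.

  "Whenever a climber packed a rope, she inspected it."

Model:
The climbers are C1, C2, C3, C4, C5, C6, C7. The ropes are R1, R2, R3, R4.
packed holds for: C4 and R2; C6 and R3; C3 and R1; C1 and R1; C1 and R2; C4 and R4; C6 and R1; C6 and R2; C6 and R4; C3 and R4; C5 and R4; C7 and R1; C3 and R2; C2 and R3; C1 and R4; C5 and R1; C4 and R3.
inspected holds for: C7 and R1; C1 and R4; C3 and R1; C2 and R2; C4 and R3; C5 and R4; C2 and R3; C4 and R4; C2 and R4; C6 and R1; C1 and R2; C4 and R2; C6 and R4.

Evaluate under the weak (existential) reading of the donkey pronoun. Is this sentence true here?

"it" takes "a rope" as antecedent — a donkey pronoun bound across the clause boundary.
Weak reading: every climber c with some packed-rope has at least one packed-rope r such that inspected(c,r).
Per climber: C1:✓  C2:✓  C3:✓  C4:✓  C5:✓  C6:✓  C7:✓
Every climber in the restrictor has a witness.

True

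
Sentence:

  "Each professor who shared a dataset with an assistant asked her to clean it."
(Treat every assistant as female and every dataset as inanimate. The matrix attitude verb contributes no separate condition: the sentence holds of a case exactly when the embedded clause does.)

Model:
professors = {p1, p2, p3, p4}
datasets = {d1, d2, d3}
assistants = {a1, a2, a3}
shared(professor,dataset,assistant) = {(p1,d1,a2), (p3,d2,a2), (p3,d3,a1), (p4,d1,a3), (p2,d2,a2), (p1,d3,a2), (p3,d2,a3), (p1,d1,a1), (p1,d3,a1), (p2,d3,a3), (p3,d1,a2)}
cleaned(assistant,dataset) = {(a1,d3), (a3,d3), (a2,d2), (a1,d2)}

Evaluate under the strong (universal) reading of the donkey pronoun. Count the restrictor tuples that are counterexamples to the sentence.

6

"her" takes "an assistant" as antecedent and "it" takes "a dataset"; both are donkey pronouns co-varying with the restrictor.
Strong reading: for every (p,d,a) with shared(p,d,a), cleaned(a,d).
Restrictor triples: (p1,d1,a1)→cleaned(a1,d1) ✗  (p1,d1,a2)→cleaned(a2,d1) ✗  (p1,d3,a1)→cleaned(a1,d3) ✓  (p1,d3,a2)→cleaned(a2,d3) ✗  (p2,d2,a2)→cleaned(a2,d2) ✓  (p2,d3,a3)→cleaned(a3,d3) ✓  (p3,d1,a2)→cleaned(a2,d1) ✗  (p3,d2,a2)→cleaned(a2,d2) ✓  (p3,d2,a3)→cleaned(a3,d2) ✗  (p3,d3,a1)→cleaned(a1,d3) ✓  (p4,d1,a3)→cleaned(a3,d1) ✗
Counterexamples (restrictor triples failing the scope): 6.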